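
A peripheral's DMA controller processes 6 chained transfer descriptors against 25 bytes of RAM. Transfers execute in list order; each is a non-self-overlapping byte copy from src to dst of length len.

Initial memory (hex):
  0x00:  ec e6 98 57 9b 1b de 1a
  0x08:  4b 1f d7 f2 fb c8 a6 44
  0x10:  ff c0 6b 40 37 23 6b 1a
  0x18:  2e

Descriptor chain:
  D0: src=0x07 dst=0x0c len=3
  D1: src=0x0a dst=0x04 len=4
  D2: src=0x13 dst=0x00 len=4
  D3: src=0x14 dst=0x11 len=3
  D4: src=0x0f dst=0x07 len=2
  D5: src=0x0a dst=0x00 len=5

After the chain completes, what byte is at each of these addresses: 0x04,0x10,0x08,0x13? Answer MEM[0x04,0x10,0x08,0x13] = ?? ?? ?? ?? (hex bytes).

#0 dst[0x0c+3] := {0x1a,0x4b,0x1f}
#1 dst[0x04+4] := {0xd7,0xf2,0x1a,0x4b}
#2 dst[0x00+4] := {0x40,0x37,0x23,0x6b}
#3 dst[0x11+3] := {0x37,0x23,0x6b}
#4 dst[0x07+2] := {0x44,0xff}
#5 dst[0x00+5] := {0xd7,0xf2,0x1a,0x4b,0x1f}
query mem[0x04]=0x1f, mem[0x10]=0xff, mem[0x08]=0xff, mem[0x13]=0x6b

MEM[0x04,0x10,0x08,0x13] = 1f ff ff 6b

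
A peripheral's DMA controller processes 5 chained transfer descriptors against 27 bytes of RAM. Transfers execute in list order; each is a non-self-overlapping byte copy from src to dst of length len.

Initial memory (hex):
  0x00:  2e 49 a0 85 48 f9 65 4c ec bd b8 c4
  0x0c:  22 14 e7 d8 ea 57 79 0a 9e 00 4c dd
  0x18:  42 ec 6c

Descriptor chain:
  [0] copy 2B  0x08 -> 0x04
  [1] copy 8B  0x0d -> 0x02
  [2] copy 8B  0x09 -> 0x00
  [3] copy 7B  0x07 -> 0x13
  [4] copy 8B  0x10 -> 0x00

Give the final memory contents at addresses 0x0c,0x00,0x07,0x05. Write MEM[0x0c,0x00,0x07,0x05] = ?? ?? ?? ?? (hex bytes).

D0: mem[0x04..0x05] <- [ec bd]
D1: mem[0x02..0x09] <- [14 e7 d8 ea 57 79 0a 9e]
D2: mem[0x00..0x07] <- [9e b8 c4 22 14 e7 d8 ea]
D3: mem[0x13..0x19] <- [ea 0a 9e b8 c4 22 14]
D4: mem[0x00..0x07] <- [ea 57 79 ea 0a 9e b8 c4]
query mem[0x0c]=0x22, mem[0x00]=0xea, mem[0x07]=0xc4, mem[0x05]=0x9e

MEM[0x0c,0x00,0x07,0x05] = 22 ea c4 9e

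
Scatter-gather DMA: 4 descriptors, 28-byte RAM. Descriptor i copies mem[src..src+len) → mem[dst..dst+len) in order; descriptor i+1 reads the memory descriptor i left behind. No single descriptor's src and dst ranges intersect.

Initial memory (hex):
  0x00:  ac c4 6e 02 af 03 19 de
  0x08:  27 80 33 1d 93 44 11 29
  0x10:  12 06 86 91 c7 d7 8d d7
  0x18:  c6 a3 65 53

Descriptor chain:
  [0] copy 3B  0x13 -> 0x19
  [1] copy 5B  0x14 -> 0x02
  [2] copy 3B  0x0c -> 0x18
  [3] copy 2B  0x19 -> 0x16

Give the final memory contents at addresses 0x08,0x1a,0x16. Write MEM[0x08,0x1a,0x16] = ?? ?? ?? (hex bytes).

  after D0: wrote 3B at 0x19 = 91c7d7
  after D1: wrote 5B at 0x02 = c7d78dd7c6
  after D2: wrote 3B at 0x18 = 934411
  after D3: wrote 2B at 0x16 = 4411
query mem[0x08]=0x27, mem[0x1a]=0x11, mem[0x16]=0x44

MEM[0x08,0x1a,0x16] = 27 11 44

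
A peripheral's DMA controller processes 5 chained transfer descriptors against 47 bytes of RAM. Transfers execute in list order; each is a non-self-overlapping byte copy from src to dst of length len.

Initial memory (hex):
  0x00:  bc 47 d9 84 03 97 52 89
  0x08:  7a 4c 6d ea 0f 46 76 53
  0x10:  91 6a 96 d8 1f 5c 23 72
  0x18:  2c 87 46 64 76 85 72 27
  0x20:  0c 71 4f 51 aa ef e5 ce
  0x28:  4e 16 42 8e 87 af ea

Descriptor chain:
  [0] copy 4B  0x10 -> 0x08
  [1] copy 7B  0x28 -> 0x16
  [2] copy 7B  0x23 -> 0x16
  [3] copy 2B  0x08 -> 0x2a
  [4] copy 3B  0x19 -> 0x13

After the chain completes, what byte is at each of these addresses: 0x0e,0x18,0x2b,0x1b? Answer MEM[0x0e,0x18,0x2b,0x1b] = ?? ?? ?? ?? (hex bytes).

D0: mem[0x08..0x0b] <- [91 6a 96 d8]
D1: mem[0x16..0x1c] <- [4e 16 42 8e 87 af ea]
D2: mem[0x16..0x1c] <- [51 aa ef e5 ce 4e 16]
D3: mem[0x2a..0x2b] <- [91 6a]
D4: mem[0x13..0x15] <- [e5 ce 4e]
query mem[0x0e]=0x76, mem[0x18]=0xef, mem[0x2b]=0x6a, mem[0x1b]=0x4e

MEM[0x0e,0x18,0x2b,0x1b] = 76 ef 6a 4e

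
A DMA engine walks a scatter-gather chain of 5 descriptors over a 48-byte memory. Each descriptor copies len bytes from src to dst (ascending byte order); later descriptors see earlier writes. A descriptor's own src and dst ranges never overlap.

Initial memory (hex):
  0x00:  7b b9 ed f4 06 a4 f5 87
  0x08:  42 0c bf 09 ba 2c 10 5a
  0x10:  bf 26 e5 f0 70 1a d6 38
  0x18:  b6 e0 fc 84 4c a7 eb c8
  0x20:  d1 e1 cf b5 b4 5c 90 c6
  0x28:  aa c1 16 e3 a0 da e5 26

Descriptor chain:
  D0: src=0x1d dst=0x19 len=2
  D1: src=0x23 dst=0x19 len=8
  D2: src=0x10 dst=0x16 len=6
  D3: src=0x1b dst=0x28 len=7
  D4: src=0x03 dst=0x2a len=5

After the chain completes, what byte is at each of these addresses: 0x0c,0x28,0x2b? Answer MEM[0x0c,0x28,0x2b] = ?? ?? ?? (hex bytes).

D0: mem[0x19..0x1a] <- [a7 eb]
D1: mem[0x19..0x20] <- [b5 b4 5c 90 c6 aa c1 16]
D2: mem[0x16..0x1b] <- [bf 26 e5 f0 70 1a]
D3: mem[0x28..0x2e] <- [1a 90 c6 aa c1 16 e1]
D4: mem[0x2a..0x2e] <- [f4 06 a4 f5 87]
query mem[0x0c]=0xba, mem[0x28]=0x1a, mem[0x2b]=0x06

MEM[0x0c,0x28,0x2b] = ba 1a 06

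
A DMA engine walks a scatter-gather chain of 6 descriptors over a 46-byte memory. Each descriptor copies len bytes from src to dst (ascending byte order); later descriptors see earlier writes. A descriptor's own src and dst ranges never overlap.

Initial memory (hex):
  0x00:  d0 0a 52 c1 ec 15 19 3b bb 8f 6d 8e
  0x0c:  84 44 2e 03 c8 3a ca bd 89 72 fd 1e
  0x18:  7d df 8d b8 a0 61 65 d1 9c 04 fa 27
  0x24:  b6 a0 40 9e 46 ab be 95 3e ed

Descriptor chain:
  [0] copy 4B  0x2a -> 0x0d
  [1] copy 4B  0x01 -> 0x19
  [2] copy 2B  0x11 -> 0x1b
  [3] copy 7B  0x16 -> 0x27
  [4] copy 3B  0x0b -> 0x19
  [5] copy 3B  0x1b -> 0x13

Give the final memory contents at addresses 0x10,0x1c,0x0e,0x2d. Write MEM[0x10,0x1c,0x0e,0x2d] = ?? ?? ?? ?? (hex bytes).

MEM[0x10,0x1c,0x0e,0x2d] = ed ca 95 ca

#0 dst[0x0d+4] := {0xbe,0x95,0x3e,0xed}
#1 dst[0x19+4] := {0x0a,0x52,0xc1,0xec}
#2 dst[0x1b+2] := {0x3a,0xca}
#3 dst[0x27+7] := {0xfd,0x1e,0x7d,0x0a,0x52,0x3a,0xca}
#4 dst[0x19+3] := {0x8e,0x84,0xbe}
#5 dst[0x13+3] := {0xbe,0xca,0x61}
query mem[0x10]=0xed, mem[0x1c]=0xca, mem[0x0e]=0x95, mem[0x2d]=0xca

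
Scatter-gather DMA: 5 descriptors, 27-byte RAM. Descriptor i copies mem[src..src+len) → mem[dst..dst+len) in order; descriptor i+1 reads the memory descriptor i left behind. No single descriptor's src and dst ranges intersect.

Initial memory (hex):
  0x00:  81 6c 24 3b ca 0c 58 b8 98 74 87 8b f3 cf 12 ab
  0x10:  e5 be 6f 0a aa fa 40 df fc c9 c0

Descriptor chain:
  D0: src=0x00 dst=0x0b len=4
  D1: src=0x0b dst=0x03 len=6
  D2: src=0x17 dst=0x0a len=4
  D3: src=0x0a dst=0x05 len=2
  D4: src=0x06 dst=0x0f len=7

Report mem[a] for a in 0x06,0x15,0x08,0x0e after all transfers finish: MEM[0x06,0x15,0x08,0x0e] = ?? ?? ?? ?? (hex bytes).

D0: mem[0x0b..0x0e] <- [81 6c 24 3b]
D1: mem[0x03..0x08] <- [81 6c 24 3b ab e5]
D2: mem[0x0a..0x0d] <- [df fc c9 c0]
D3: mem[0x05..0x06] <- [df fc]
D4: mem[0x0f..0x15] <- [fc ab e5 74 df fc c9]
query mem[0x06]=0xfc, mem[0x15]=0xc9, mem[0x08]=0xe5, mem[0x0e]=0x3b

MEM[0x06,0x15,0x08,0x0e] = fc c9 e5 3b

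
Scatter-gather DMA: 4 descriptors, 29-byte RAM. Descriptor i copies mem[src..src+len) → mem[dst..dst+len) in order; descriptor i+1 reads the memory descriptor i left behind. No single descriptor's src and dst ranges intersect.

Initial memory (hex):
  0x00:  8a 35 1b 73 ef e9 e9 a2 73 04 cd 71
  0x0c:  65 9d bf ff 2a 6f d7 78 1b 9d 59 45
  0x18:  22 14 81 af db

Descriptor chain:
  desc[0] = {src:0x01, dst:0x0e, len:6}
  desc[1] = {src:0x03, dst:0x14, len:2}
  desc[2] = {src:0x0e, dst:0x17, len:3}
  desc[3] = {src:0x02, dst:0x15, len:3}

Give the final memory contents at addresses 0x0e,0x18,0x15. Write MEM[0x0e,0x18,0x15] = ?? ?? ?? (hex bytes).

  after D0: wrote 6B at 0x0e = 351b73efe9e9
  after D1: wrote 2B at 0x14 = 73ef
  after D2: wrote 3B at 0x17 = 351b73
  after D3: wrote 3B at 0x15 = 1b73ef
query mem[0x0e]=0x35, mem[0x18]=0x1b, mem[0x15]=0x1b

MEM[0x0e,0x18,0x15] = 35 1b 1b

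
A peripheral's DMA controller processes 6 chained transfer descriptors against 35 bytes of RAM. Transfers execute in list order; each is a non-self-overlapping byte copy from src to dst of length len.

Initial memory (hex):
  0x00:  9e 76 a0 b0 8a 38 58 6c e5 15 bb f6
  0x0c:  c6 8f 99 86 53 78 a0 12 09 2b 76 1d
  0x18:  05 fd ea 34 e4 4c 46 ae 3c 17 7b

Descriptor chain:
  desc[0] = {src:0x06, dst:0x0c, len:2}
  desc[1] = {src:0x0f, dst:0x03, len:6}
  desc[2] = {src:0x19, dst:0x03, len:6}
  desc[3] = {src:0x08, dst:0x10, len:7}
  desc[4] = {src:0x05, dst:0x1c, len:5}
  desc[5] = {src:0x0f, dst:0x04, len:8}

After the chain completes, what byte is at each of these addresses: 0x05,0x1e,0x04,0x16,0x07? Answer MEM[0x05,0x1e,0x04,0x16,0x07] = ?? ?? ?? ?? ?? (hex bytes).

#0 dst[0x0c+2] := {0x58,0x6c}
#1 dst[0x03+6] := {0x86,0x53,0x78,0xa0,0x12,0x09}
#2 dst[0x03+6] := {0xfd,0xea,0x34,0xe4,0x4c,0x46}
#3 dst[0x10+7] := {0x46,0x15,0xbb,0xf6,0x58,0x6c,0x99}
#4 dst[0x1c+5] := {0x34,0xe4,0x4c,0x46,0x15}
#5 dst[0x04+8] := {0x86,0x46,0x15,0xbb,0xf6,0x58,0x6c,0x99}
query mem[0x05]=0x46, mem[0x1e]=0x4c, mem[0x04]=0x86, mem[0x16]=0x99, mem[0x07]=0xbb

MEM[0x05,0x1e,0x04,0x16,0x07] = 46 4c 86 99 bb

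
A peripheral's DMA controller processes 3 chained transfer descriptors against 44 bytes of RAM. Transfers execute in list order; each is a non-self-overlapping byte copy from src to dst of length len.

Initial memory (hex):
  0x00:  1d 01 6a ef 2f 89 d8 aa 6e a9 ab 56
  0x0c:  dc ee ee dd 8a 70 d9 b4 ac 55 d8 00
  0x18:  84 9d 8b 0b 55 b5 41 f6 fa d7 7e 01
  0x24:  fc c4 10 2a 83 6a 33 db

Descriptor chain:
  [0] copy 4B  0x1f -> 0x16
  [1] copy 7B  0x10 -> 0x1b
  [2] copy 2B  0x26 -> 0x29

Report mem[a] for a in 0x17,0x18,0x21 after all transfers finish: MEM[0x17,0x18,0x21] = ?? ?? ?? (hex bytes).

MEM[0x17,0x18,0x21] = fa d7 f6

[0] 0x1f->0x16 len=4 : f6 fa d7 7e
[1] 0x10->0x1b len=7 : 8a 70 d9 b4 ac 55 f6
[2] 0x26->0x29 len=2 : 10 2a
query mem[0x17]=0xfa, mem[0x18]=0xd7, mem[0x21]=0xf6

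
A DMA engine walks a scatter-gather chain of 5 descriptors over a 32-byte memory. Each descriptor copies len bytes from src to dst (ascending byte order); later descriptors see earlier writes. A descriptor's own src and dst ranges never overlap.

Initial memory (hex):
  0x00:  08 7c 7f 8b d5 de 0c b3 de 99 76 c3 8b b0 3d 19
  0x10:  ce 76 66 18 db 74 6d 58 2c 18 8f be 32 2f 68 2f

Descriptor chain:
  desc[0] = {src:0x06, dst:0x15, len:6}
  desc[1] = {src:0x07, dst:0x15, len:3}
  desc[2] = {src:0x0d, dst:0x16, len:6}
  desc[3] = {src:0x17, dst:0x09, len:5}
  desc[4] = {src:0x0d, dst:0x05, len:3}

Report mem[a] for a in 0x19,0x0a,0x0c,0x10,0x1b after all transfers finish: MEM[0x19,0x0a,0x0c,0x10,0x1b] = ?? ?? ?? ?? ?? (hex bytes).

#0 dst[0x15+6] := {0x0c,0xb3,0xde,0x99,0x76,0xc3}
#1 dst[0x15+3] := {0xb3,0xde,0x99}
#2 dst[0x16+6] := {0xb0,0x3d,0x19,0xce,0x76,0x66}
#3 dst[0x09+5] := {0x3d,0x19,0xce,0x76,0x66}
#4 dst[0x05+3] := {0x66,0x3d,0x19}
query mem[0x19]=0xce, mem[0x0a]=0x19, mem[0x0c]=0x76, mem[0x10]=0xce, mem[0x1b]=0x66

MEM[0x19,0x0a,0x0c,0x10,0x1b] = ce 19 76 ce 66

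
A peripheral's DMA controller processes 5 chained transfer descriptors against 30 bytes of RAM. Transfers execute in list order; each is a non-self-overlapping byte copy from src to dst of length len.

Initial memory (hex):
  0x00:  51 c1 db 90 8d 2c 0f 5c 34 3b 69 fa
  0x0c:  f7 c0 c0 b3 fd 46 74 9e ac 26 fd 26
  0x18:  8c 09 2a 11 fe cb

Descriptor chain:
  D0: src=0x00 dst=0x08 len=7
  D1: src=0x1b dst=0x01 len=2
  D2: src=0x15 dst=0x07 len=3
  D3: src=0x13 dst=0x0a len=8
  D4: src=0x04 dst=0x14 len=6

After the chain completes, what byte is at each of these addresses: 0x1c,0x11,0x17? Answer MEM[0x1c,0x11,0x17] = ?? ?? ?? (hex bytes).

  after D0: wrote 7B at 0x08 = 51c1db908d2c0f
  after D1: wrote 2B at 0x01 = 11fe
  after D2: wrote 3B at 0x07 = 26fd26
  after D3: wrote 8B at 0x0a = 9eac26fd268c092a
  after D4: wrote 6B at 0x14 = 8d2c0f26fd26
query mem[0x1c]=0xfe, mem[0x11]=0x2a, mem[0x17]=0x26

MEM[0x1c,0x11,0x17] = fe 2a 26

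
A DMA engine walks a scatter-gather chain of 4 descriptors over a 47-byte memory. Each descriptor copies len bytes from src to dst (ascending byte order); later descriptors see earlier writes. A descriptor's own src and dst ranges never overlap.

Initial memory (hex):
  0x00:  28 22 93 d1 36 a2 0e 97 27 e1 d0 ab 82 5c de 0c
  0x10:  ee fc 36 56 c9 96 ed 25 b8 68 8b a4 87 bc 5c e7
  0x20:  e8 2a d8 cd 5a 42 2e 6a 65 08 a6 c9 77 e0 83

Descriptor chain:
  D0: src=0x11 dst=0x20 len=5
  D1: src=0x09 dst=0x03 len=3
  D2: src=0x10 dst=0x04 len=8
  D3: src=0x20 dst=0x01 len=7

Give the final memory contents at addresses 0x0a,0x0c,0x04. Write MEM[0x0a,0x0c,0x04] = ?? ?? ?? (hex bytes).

#0 dst[0x20+5] := {0xfc,0x36,0x56,0xc9,0x96}
#1 dst[0x03+3] := {0xe1,0xd0,0xab}
#2 dst[0x04+8] := {0xee,0xfc,0x36,0x56,0xc9,0x96,0xed,0x25}
#3 dst[0x01+7] := {0xfc,0x36,0x56,0xc9,0x96,0x42,0x2e}
query mem[0x0a]=0xed, mem[0x0c]=0x82, mem[0x04]=0xc9

MEM[0x0a,0x0c,0x04] = ed 82 c9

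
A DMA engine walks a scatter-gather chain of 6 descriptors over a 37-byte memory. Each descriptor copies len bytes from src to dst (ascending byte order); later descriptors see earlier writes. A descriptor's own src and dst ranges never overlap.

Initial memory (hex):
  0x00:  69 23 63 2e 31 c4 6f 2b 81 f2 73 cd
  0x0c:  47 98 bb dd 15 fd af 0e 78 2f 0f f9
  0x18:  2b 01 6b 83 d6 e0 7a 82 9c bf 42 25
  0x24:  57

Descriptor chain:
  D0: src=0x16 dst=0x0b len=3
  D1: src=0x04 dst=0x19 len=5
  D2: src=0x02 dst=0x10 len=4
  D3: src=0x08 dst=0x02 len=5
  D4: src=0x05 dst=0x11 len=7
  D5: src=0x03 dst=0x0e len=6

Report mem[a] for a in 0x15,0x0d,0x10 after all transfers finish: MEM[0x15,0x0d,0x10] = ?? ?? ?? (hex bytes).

D0: mem[0x0b..0x0d] <- [0f f9 2b]
D1: mem[0x19..0x1d] <- [31 c4 6f 2b 81]
D2: mem[0x10..0x13] <- [63 2e 31 c4]
D3: mem[0x02..0x06] <- [81 f2 73 0f f9]
D4: mem[0x11..0x17] <- [0f f9 2b 81 f2 73 0f]
D5: mem[0x0e..0x13] <- [f2 73 0f f9 2b 81]
query mem[0x15]=0xf2, mem[0x0d]=0x2b, mem[0x10]=0x0f

MEM[0x15,0x0d,0x10] = f2 2b 0f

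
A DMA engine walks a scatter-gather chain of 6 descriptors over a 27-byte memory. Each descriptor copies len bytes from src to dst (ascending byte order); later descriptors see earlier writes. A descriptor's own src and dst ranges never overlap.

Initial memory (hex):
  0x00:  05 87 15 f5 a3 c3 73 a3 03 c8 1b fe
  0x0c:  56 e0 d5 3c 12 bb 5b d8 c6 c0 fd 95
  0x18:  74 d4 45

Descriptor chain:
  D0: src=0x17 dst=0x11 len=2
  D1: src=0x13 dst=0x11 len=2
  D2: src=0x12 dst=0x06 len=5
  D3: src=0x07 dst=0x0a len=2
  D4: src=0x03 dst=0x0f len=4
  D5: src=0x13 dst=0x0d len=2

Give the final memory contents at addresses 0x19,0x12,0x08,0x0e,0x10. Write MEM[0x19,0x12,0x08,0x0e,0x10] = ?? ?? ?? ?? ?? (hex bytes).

MEM[0x19,0x12,0x08,0x0e,0x10] = d4 c6 c6 c6 a3

#0 dst[0x11+2] := {0x95,0x74}
#1 dst[0x11+2] := {0xd8,0xc6}
#2 dst[0x06+5] := {0xc6,0xd8,0xc6,0xc0,0xfd}
#3 dst[0x0a+2] := {0xd8,0xc6}
#4 dst[0x0f+4] := {0xf5,0xa3,0xc3,0xc6}
#5 dst[0x0d+2] := {0xd8,0xc6}
query mem[0x19]=0xd4, mem[0x12]=0xc6, mem[0x08]=0xc6, mem[0x0e]=0xc6, mem[0x10]=0xa3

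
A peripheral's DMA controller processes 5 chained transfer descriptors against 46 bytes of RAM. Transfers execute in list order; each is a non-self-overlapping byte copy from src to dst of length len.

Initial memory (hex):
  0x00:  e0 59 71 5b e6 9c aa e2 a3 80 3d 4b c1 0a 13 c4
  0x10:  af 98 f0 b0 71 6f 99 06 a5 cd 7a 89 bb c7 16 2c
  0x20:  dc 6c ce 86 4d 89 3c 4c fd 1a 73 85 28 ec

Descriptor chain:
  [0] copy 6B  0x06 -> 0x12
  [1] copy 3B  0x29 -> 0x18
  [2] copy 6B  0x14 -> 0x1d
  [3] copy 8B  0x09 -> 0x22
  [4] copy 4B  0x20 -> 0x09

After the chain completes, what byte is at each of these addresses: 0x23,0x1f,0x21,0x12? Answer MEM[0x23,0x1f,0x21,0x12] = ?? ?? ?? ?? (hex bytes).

MEM[0x23,0x1f,0x21,0x12] = 3d 3d 1a aa

#0 dst[0x12+6] := {0xaa,0xe2,0xa3,0x80,0x3d,0x4b}
#1 dst[0x18+3] := {0x1a,0x73,0x85}
#2 dst[0x1d+6] := {0xa3,0x80,0x3d,0x4b,0x1a,0x73}
#3 dst[0x22+8] := {0x80,0x3d,0x4b,0xc1,0x0a,0x13,0xc4,0xaf}
#4 dst[0x09+4] := {0x4b,0x1a,0x80,0x3d}
query mem[0x23]=0x3d, mem[0x1f]=0x3d, mem[0x21]=0x1a, mem[0x12]=0xaa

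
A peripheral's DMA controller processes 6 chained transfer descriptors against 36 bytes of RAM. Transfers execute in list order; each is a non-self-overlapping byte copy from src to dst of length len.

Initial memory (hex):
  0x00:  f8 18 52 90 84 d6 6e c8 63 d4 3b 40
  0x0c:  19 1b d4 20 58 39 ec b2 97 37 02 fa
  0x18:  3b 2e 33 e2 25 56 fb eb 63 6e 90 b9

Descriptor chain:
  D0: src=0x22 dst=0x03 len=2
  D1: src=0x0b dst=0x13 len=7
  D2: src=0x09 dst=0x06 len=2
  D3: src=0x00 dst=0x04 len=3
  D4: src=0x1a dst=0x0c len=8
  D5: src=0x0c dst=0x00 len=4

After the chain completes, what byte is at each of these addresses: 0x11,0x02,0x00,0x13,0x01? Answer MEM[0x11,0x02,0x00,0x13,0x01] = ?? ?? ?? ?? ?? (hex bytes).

MEM[0x11,0x02,0x00,0x13,0x01] = eb 25 33 6e e2

#0 dst[0x03+2] := {0x90,0xb9}
#1 dst[0x13+7] := {0x40,0x19,0x1b,0xd4,0x20,0x58,0x39}
#2 dst[0x06+2] := {0xd4,0x3b}
#3 dst[0x04+3] := {0xf8,0x18,0x52}
#4 dst[0x0c+8] := {0x33,0xe2,0x25,0x56,0xfb,0xeb,0x63,0x6e}
#5 dst[0x00+4] := {0x33,0xe2,0x25,0x56}
query mem[0x11]=0xeb, mem[0x02]=0x25, mem[0x00]=0x33, mem[0x13]=0x6e, mem[0x01]=0xe2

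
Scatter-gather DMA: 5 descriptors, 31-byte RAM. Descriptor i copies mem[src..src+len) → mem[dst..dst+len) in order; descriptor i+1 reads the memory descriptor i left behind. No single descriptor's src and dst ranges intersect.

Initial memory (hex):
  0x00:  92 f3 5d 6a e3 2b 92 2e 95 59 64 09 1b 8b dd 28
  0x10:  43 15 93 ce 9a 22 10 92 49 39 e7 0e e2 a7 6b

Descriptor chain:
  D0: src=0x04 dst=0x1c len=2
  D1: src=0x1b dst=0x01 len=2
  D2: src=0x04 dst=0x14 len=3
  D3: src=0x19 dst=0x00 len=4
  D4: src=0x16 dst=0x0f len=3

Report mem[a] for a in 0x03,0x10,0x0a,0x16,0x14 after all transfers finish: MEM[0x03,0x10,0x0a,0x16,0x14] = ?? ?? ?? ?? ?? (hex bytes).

MEM[0x03,0x10,0x0a,0x16,0x14] = e3 92 64 92 e3

D0: mem[0x1c..0x1d] <- [e3 2b]
D1: mem[0x01..0x02] <- [0e e3]
D2: mem[0x14..0x16] <- [e3 2b 92]
D3: mem[0x00..0x03] <- [39 e7 0e e3]
D4: mem[0x0f..0x11] <- [92 92 49]
query mem[0x03]=0xe3, mem[0x10]=0x92, mem[0x0a]=0x64, mem[0x16]=0x92, mem[0x14]=0xe3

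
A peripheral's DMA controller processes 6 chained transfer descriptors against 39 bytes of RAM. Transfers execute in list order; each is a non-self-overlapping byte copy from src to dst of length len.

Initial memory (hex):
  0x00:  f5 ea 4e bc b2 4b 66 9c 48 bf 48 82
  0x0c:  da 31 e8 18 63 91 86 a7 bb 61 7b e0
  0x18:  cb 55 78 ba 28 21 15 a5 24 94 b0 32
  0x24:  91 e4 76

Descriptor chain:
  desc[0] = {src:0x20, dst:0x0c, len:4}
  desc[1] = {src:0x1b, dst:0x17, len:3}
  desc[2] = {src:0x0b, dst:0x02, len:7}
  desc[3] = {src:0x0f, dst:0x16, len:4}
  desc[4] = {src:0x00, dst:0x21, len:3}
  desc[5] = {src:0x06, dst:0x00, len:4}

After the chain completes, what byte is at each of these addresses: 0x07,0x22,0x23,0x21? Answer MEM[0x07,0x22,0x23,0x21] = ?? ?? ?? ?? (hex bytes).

#0 dst[0x0c+4] := {0x24,0x94,0xb0,0x32}
#1 dst[0x17+3] := {0xba,0x28,0x21}
#2 dst[0x02+7] := {0x82,0x24,0x94,0xb0,0x32,0x63,0x91}
#3 dst[0x16+4] := {0x32,0x63,0x91,0x86}
#4 dst[0x21+3] := {0xf5,0xea,0x82}
#5 dst[0x00+4] := {0x32,0x63,0x91,0xbf}
query mem[0x07]=0x63, mem[0x22]=0xea, mem[0x23]=0x82, mem[0x21]=0xf5

MEM[0x07,0x22,0x23,0x21] = 63 ea 82 f5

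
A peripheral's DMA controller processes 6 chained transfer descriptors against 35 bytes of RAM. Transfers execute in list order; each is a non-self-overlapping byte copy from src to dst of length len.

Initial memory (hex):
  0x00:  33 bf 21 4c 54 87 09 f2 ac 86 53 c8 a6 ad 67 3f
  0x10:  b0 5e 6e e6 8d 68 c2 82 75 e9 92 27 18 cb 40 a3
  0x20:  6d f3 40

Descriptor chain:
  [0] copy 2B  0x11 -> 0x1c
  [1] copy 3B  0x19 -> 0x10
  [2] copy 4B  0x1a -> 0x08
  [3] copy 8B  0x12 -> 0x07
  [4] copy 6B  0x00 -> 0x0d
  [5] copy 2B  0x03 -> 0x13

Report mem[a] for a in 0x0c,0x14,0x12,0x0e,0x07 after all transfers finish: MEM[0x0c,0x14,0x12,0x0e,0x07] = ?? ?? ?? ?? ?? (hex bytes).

[0] 0x11->0x1c len=2 : 5e 6e
[1] 0x19->0x10 len=3 : e9 92 27
[2] 0x1a->0x08 len=4 : 92 27 5e 6e
[3] 0x12->0x07 len=8 : 27 e6 8d 68 c2 82 75 e9
[4] 0x00->0x0d len=6 : 33 bf 21 4c 54 87
[5] 0x03->0x13 len=2 : 4c 54
query mem[0x0c]=0x82, mem[0x14]=0x54, mem[0x12]=0x87, mem[0x0e]=0xbf, mem[0x07]=0x27

MEM[0x0c,0x14,0x12,0x0e,0x07] = 82 54 87 bf 27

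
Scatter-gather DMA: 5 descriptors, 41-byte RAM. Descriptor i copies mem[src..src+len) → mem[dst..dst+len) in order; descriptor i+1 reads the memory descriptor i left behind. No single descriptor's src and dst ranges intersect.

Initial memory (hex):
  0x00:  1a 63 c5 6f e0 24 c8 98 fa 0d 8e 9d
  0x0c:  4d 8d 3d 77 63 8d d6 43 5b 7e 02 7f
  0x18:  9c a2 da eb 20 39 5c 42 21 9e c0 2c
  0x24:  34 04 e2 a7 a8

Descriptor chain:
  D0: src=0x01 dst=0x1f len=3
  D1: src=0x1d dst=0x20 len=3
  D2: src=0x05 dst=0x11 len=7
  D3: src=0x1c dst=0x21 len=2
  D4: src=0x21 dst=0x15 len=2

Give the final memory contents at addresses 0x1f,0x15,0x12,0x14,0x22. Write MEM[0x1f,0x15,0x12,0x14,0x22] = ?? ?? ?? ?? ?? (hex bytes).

#0 dst[0x1f+3] := {0x63,0xc5,0x6f}
#1 dst[0x20+3] := {0x39,0x5c,0x63}
#2 dst[0x11+7] := {0x24,0xc8,0x98,0xfa,0x0d,0x8e,0x9d}
#3 dst[0x21+2] := {0x20,0x39}
#4 dst[0x15+2] := {0x20,0x39}
query mem[0x1f]=0x63, mem[0x15]=0x20, mem[0x12]=0xc8, mem[0x14]=0xfa, mem[0x22]=0x39

MEM[0x1f,0x15,0x12,0x14,0x22] = 63 20 c8 fa 39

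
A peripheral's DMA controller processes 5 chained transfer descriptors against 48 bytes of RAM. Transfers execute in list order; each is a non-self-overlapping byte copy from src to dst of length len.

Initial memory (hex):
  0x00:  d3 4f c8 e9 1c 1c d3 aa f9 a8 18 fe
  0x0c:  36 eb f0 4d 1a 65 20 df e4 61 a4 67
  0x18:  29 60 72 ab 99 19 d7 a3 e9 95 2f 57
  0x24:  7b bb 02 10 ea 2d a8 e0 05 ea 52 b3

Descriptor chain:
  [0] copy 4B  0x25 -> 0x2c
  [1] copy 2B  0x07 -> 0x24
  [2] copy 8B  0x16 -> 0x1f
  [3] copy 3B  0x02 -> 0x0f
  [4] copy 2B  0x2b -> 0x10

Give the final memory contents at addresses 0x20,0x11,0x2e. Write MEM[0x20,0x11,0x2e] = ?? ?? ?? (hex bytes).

[0] 0x25->0x2c len=4 : bb 02 10 ea
[1] 0x07->0x24 len=2 : aa f9
[2] 0x16->0x1f len=8 : a4 67 29 60 72 ab 99 19
[3] 0x02->0x0f len=3 : c8 e9 1c
[4] 0x2b->0x10 len=2 : e0 bb
query mem[0x20]=0x67, mem[0x11]=0xbb, mem[0x2e]=0x10

MEM[0x20,0x11,0x2e] = 67 bb 10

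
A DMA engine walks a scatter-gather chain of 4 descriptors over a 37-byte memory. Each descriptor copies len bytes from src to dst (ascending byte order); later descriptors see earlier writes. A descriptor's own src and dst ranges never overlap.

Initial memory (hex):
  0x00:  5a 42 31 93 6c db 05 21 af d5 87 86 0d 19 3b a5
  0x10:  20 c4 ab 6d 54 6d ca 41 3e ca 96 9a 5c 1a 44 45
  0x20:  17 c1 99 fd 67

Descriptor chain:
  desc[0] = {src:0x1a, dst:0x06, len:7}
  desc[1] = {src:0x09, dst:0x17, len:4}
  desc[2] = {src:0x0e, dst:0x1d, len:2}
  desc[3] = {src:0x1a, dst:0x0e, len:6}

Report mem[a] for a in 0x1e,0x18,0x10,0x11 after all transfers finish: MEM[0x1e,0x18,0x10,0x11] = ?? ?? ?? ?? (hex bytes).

MEM[0x1e,0x18,0x10,0x11] = a5 44 5c 3b

  after D0: wrote 7B at 0x06 = 969a5c1a444517
  after D1: wrote 4B at 0x17 = 1a444517
  after D2: wrote 2B at 0x1d = 3ba5
  after D3: wrote 6B at 0x0e = 179a5c3ba545
query mem[0x1e]=0xa5, mem[0x18]=0x44, mem[0x10]=0x5c, mem[0x11]=0x3b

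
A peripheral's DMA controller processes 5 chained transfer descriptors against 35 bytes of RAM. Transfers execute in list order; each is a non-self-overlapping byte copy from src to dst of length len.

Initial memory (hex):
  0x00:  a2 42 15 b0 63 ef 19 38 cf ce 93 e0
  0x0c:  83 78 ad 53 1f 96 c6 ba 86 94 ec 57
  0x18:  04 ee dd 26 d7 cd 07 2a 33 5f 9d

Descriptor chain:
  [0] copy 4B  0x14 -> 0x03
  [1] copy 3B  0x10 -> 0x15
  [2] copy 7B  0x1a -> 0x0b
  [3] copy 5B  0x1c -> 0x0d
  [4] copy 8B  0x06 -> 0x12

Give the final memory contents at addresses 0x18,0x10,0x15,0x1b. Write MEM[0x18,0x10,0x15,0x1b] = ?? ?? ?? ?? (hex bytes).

#0 dst[0x03+4] := {0x86,0x94,0xec,0x57}
#1 dst[0x15+3] := {0x1f,0x96,0xc6}
#2 dst[0x0b+7] := {0xdd,0x26,0xd7,0xcd,0x07,0x2a,0x33}
#3 dst[0x0d+5] := {0xd7,0xcd,0x07,0x2a,0x33}
#4 dst[0x12+8] := {0x57,0x38,0xcf,0xce,0x93,0xdd,0x26,0xd7}
query mem[0x18]=0x26, mem[0x10]=0x2a, mem[0x15]=0xce, mem[0x1b]=0x26

MEM[0x18,0x10,0x15,0x1b] = 26 2a ce 26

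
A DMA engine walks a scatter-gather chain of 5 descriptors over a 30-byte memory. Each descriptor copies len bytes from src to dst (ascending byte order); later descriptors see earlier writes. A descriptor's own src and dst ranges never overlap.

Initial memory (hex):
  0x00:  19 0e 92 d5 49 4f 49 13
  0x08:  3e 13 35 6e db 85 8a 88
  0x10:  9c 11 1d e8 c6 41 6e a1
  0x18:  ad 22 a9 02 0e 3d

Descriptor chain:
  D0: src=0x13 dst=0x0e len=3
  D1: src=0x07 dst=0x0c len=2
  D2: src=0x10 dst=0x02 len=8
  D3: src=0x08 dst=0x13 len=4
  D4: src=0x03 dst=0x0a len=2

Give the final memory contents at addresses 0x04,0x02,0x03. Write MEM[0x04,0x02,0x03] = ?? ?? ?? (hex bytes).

D0: mem[0x0e..0x10] <- [e8 c6 41]
D1: mem[0x0c..0x0d] <- [13 3e]
D2: mem[0x02..0x09] <- [41 11 1d e8 c6 41 6e a1]
D3: mem[0x13..0x16] <- [6e a1 35 6e]
D4: mem[0x0a..0x0b] <- [11 1d]
query mem[0x04]=0x1d, mem[0x02]=0x41, mem[0x03]=0x11

MEM[0x04,0x02,0x03] = 1d 41 11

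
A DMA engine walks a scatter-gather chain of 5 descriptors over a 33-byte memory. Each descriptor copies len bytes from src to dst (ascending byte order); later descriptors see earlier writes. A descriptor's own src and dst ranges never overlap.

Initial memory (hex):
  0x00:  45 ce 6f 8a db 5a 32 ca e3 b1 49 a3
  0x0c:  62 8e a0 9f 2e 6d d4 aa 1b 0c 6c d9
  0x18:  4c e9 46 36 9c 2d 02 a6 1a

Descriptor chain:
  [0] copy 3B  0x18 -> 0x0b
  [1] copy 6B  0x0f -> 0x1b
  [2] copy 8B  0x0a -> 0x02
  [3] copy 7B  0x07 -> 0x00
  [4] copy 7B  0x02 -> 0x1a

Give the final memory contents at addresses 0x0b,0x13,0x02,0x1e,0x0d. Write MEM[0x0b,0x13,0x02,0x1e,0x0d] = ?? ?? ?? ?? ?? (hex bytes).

[0] 0x18->0x0b len=3 : 4c e9 46
[1] 0x0f->0x1b len=6 : 9f 2e 6d d4 aa 1b
[2] 0x0a->0x02 len=8 : 49 4c e9 46 a0 9f 2e 6d
[3] 0x07->0x00 len=7 : 9f 2e 6d 49 4c e9 46
[4] 0x02->0x1a len=7 : 6d 49 4c e9 46 9f 2e
query mem[0x0b]=0x4c, mem[0x13]=0xaa, mem[0x02]=0x6d, mem[0x1e]=0x46, mem[0x0d]=0x46

MEM[0x0b,0x13,0x02,0x1e,0x0d] = 4c aa 6d 46 46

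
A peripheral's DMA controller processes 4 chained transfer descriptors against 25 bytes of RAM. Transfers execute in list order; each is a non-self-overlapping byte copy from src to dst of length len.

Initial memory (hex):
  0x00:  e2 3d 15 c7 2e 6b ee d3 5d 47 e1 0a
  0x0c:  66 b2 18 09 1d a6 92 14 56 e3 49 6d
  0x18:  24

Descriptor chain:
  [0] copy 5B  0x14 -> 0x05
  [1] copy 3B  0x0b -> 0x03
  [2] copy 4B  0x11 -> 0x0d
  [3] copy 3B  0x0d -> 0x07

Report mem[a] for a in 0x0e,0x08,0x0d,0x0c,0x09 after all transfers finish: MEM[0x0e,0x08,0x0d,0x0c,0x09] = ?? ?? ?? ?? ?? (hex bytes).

[0] 0x14->0x05 len=5 : 56 e3 49 6d 24
[1] 0x0b->0x03 len=3 : 0a 66 b2
[2] 0x11->0x0d len=4 : a6 92 14 56
[3] 0x0d->0x07 len=3 : a6 92 14
query mem[0x0e]=0x92, mem[0x08]=0x92, mem[0x0d]=0xa6, mem[0x0c]=0x66, mem[0x09]=0x14

MEM[0x0e,0x08,0x0d,0x0c,0x09] = 92 92 a6 66 14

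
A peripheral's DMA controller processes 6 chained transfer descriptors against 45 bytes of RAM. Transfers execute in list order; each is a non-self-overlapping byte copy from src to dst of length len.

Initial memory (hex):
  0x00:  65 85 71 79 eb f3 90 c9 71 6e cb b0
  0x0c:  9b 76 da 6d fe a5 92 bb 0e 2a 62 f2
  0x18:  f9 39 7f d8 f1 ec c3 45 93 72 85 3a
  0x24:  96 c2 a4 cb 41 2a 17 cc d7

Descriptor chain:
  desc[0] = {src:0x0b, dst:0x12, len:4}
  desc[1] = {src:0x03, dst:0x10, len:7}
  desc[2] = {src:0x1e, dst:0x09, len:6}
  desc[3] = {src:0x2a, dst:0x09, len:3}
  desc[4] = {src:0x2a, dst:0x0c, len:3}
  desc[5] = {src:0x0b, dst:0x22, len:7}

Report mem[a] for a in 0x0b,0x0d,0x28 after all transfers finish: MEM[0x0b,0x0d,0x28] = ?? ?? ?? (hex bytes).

MEM[0x0b,0x0d,0x28] = d7 cc eb

#0 dst[0x12+4] := {0xb0,0x9b,0x76,0xda}
#1 dst[0x10+7] := {0x79,0xeb,0xf3,0x90,0xc9,0x71,0x6e}
#2 dst[0x09+6] := {0xc3,0x45,0x93,0x72,0x85,0x3a}
#3 dst[0x09+3] := {0x17,0xcc,0xd7}
#4 dst[0x0c+3] := {0x17,0xcc,0xd7}
#5 dst[0x22+7] := {0xd7,0x17,0xcc,0xd7,0x6d,0x79,0xeb}
query mem[0x0b]=0xd7, mem[0x0d]=0xcc, mem[0x28]=0xeb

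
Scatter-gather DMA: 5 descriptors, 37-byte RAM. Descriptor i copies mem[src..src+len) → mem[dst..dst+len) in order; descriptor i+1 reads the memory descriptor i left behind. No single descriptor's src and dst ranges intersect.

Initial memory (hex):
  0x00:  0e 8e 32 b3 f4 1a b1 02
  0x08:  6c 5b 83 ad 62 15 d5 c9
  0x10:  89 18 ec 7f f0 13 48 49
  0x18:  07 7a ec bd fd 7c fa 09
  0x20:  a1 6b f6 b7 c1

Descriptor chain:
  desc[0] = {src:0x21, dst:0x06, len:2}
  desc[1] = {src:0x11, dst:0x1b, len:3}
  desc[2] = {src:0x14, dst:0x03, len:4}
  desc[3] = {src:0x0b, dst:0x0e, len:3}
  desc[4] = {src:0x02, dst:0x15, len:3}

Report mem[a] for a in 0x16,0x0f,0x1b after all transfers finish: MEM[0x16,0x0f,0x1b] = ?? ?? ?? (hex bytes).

D0: mem[0x06..0x07] <- [6b f6]
D1: mem[0x1b..0x1d] <- [18 ec 7f]
D2: mem[0x03..0x06] <- [f0 13 48 49]
D3: mem[0x0e..0x10] <- [ad 62 15]
D4: mem[0x15..0x17] <- [32 f0 13]
query mem[0x16]=0xf0, mem[0x0f]=0x62, mem[0x1b]=0x18

MEM[0x16,0x0f,0x1b] = f0 62 18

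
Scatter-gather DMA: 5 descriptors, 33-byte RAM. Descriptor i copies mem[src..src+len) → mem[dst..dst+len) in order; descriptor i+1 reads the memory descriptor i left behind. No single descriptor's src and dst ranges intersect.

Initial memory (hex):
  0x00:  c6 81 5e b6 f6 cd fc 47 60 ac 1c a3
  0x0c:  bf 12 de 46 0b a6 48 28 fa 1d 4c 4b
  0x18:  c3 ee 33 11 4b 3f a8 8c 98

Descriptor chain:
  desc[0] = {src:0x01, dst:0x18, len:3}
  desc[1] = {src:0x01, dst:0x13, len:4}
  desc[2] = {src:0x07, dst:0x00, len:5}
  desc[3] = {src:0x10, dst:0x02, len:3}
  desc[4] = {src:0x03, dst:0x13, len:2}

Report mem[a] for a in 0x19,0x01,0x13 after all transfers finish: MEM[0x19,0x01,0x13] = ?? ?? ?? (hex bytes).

  after D0: wrote 3B at 0x18 = 815eb6
  after D1: wrote 4B at 0x13 = 815eb6f6
  after D2: wrote 5B at 0x00 = 4760ac1ca3
  after D3: wrote 3B at 0x02 = 0ba648
  after D4: wrote 2B at 0x13 = a648
query mem[0x19]=0x5e, mem[0x01]=0x60, mem[0x13]=0xa6

MEM[0x19,0x01,0x13] = 5e 60 a6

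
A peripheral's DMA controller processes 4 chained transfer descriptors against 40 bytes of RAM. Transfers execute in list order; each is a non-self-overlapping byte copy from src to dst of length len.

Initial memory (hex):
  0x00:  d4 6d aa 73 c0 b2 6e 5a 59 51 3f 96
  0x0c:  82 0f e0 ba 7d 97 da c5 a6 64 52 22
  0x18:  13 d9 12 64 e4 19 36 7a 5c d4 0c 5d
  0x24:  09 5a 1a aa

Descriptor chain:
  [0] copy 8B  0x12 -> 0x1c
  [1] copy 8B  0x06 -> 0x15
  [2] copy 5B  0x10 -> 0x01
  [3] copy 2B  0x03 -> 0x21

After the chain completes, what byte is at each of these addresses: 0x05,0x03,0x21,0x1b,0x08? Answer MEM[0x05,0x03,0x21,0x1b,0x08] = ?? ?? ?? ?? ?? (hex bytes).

[0] 0x12->0x1c len=8 : da c5 a6 64 52 22 13 d9
[1] 0x06->0x15 len=8 : 6e 5a 59 51 3f 96 82 0f
[2] 0x10->0x01 len=5 : 7d 97 da c5 a6
[3] 0x03->0x21 len=2 : da c5
query mem[0x05]=0xa6, mem[0x03]=0xda, mem[0x21]=0xda, mem[0x1b]=0x82, mem[0x08]=0x59

MEM[0x05,0x03,0x21,0x1b,0x08] = a6 da da 82 59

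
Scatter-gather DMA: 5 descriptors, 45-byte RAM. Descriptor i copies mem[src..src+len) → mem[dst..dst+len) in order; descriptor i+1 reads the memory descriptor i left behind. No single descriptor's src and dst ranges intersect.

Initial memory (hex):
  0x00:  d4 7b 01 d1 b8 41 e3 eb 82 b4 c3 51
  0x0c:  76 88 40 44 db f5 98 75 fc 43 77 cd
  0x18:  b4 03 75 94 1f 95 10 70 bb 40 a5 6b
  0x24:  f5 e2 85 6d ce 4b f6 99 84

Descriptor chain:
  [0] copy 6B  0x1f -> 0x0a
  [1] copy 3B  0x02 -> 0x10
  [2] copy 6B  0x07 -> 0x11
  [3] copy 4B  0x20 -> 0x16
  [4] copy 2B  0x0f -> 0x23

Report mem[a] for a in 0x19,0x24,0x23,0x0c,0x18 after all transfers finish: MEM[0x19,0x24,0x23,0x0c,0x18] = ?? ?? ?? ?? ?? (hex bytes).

D0: mem[0x0a..0x0f] <- [70 bb 40 a5 6b f5]
D1: mem[0x10..0x12] <- [01 d1 b8]
D2: mem[0x11..0x16] <- [eb 82 b4 70 bb 40]
D3: mem[0x16..0x19] <- [bb 40 a5 6b]
D4: mem[0x23..0x24] <- [f5 01]
query mem[0x19]=0x6b, mem[0x24]=0x01, mem[0x23]=0xf5, mem[0x0c]=0x40, mem[0x18]=0xa5

MEM[0x19,0x24,0x23,0x0c,0x18] = 6b 01 f5 40 a5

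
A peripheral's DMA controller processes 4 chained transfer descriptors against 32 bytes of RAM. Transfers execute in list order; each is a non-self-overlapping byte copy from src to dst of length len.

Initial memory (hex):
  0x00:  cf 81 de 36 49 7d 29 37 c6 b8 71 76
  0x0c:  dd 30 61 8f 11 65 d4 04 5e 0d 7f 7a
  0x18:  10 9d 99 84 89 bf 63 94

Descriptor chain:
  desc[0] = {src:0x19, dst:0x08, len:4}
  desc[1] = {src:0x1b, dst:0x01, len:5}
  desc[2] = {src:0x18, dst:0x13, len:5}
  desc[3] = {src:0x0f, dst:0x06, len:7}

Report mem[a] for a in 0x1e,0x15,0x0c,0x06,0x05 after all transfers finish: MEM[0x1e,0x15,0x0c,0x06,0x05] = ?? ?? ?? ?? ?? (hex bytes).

MEM[0x1e,0x15,0x0c,0x06,0x05] = 63 99 99 8f 94

D0: mem[0x08..0x0b] <- [9d 99 84 89]
D1: mem[0x01..0x05] <- [84 89 bf 63 94]
D2: mem[0x13..0x17] <- [10 9d 99 84 89]
D3: mem[0x06..0x0c] <- [8f 11 65 d4 10 9d 99]
query mem[0x1e]=0x63, mem[0x15]=0x99, mem[0x0c]=0x99, mem[0x06]=0x8f, mem[0x05]=0x94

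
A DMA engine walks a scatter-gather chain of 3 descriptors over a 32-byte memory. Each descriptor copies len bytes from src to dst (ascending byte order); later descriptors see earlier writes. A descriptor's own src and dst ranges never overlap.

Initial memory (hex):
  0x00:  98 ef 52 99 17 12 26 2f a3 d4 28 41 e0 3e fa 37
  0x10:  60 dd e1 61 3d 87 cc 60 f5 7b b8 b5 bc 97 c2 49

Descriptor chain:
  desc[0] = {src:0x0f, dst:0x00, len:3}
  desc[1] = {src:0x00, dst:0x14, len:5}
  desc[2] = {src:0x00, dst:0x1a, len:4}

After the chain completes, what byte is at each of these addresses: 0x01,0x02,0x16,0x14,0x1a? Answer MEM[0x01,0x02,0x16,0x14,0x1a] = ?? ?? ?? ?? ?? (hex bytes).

MEM[0x01,0x02,0x16,0x14,0x1a] = 60 dd dd 37 37

  after D0: wrote 3B at 0x00 = 3760dd
  after D1: wrote 5B at 0x14 = 3760dd9917
  after D2: wrote 4B at 0x1a = 3760dd99
query mem[0x01]=0x60, mem[0x02]=0xdd, mem[0x16]=0xdd, mem[0x14]=0x37, mem[0x1a]=0x37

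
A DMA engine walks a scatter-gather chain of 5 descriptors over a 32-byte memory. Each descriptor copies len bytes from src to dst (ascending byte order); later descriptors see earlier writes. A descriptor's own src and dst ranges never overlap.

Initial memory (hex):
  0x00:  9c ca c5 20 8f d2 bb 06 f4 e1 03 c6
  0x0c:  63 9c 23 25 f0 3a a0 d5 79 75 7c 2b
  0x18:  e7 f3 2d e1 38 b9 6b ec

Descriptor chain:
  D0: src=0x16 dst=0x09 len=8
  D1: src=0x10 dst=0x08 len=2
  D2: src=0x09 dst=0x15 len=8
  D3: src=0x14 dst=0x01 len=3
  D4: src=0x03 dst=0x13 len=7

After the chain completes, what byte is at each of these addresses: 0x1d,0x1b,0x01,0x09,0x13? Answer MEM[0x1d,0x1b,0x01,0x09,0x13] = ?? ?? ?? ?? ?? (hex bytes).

MEM[0x1d,0x1b,0x01,0x09,0x13] = b9 38 79 3a 2b

[0] 0x16->0x09 len=8 : 7c 2b e7 f3 2d e1 38 b9
[1] 0x10->0x08 len=2 : b9 3a
[2] 0x09->0x15 len=8 : 3a 2b e7 f3 2d e1 38 b9
[3] 0x14->0x01 len=3 : 79 3a 2b
[4] 0x03->0x13 len=7 : 2b 8f d2 bb 06 b9 3a
query mem[0x1d]=0xb9, mem[0x1b]=0x38, mem[0x01]=0x79, mem[0x09]=0x3a, mem[0x13]=0x2b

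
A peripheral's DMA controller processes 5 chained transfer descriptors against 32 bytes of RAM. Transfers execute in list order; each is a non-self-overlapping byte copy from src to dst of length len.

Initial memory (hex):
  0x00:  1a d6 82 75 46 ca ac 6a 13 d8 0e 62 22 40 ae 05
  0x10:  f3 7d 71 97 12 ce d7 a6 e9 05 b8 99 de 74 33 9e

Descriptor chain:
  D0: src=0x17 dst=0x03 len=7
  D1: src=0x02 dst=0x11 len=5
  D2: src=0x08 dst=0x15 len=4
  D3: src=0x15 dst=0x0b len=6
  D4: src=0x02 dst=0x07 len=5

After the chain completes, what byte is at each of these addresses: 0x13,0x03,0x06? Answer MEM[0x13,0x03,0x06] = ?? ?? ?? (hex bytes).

  after D0: wrote 7B at 0x03 = a6e905b899de74
  after D1: wrote 5B at 0x11 = 82a6e905b8
  after D2: wrote 4B at 0x15 = de740e62
  after D3: wrote 6B at 0x0b = de740e6205b8
  after D4: wrote 5B at 0x07 = 82a6e905b8
query mem[0x13]=0xe9, mem[0x03]=0xa6, mem[0x06]=0xb8

MEM[0x13,0x03,0x06] = e9 a6 b8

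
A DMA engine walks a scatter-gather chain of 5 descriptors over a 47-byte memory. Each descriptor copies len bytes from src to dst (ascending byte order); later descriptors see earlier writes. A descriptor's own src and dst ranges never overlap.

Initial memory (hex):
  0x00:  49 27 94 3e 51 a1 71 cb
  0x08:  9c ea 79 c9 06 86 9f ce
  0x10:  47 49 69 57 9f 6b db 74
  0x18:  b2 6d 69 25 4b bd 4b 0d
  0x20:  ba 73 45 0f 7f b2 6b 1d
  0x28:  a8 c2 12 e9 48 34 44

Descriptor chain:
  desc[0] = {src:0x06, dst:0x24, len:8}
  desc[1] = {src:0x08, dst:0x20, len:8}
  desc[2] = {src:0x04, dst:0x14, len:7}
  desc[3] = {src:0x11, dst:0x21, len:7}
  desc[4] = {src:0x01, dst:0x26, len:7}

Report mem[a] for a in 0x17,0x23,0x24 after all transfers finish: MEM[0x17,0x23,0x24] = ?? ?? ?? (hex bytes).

[0] 0x06->0x24 len=8 : 71 cb 9c ea 79 c9 06 86
[1] 0x08->0x20 len=8 : 9c ea 79 c9 06 86 9f ce
[2] 0x04->0x14 len=7 : 51 a1 71 cb 9c ea 79
[3] 0x11->0x21 len=7 : 49 69 57 51 a1 71 cb
[4] 0x01->0x26 len=7 : 27 94 3e 51 a1 71 cb
query mem[0x17]=0xcb, mem[0x23]=0x57, mem[0x24]=0x51

MEM[0x17,0x23,0x24] = cb 57 51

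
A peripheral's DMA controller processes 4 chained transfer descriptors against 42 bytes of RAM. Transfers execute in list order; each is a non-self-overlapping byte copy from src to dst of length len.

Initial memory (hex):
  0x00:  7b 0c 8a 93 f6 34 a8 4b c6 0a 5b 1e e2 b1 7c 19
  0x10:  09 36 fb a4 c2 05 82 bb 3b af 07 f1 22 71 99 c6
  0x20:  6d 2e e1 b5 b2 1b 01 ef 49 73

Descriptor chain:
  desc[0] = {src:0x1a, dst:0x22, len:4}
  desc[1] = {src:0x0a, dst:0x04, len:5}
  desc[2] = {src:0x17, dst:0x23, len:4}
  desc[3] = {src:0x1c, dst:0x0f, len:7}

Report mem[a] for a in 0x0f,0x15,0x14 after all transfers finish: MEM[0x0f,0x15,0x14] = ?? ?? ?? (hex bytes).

  after D0: wrote 4B at 0x22 = 07f12271
  after D1: wrote 5B at 0x04 = 5b1ee2b17c
  after D2: wrote 4B at 0x23 = bb3baf07
  after D3: wrote 7B at 0x0f = 227199c66d2e07
query mem[0x0f]=0x22, mem[0x15]=0x07, mem[0x14]=0x2e

MEM[0x0f,0x15,0x14] = 22 07 2e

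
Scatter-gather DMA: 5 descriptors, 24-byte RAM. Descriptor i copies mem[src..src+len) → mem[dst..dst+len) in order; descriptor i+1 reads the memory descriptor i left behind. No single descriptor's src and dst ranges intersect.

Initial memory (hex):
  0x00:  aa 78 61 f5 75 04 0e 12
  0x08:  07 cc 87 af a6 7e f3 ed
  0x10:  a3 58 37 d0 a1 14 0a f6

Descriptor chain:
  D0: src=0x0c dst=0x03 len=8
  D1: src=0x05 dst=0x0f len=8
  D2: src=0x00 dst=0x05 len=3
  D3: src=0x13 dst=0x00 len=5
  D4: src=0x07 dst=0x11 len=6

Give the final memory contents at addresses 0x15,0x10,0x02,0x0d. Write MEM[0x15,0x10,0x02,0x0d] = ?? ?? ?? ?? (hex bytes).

MEM[0x15,0x10,0x02,0x0d] = af ed af 7e

[0] 0x0c->0x03 len=8 : a6 7e f3 ed a3 58 37 d0
[1] 0x05->0x0f len=8 : f3 ed a3 58 37 d0 af a6
[2] 0x00->0x05 len=3 : aa 78 61
[3] 0x13->0x00 len=5 : 37 d0 af a6 f6
[4] 0x07->0x11 len=6 : 61 58 37 d0 af a6
query mem[0x15]=0xaf, mem[0x10]=0xed, mem[0x02]=0xaf, mem[0x0d]=0x7e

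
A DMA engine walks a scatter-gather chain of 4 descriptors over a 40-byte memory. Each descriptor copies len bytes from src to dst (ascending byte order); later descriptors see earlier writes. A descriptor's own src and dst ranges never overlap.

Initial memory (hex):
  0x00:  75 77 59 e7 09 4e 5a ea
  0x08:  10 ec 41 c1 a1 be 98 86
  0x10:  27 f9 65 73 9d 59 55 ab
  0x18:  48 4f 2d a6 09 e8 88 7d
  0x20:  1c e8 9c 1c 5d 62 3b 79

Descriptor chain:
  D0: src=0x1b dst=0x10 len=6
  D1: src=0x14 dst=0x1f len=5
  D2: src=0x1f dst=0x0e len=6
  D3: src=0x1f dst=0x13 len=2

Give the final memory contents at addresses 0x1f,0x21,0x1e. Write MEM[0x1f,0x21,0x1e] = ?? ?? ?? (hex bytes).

MEM[0x1f,0x21,0x1e] = 7d 55 88

[0] 0x1b->0x10 len=6 : a6 09 e8 88 7d 1c
[1] 0x14->0x1f len=5 : 7d 1c 55 ab 48
[2] 0x1f->0x0e len=6 : 7d 1c 55 ab 48 5d
[3] 0x1f->0x13 len=2 : 7d 1c
query mem[0x1f]=0x7d, mem[0x21]=0x55, mem[0x1e]=0x88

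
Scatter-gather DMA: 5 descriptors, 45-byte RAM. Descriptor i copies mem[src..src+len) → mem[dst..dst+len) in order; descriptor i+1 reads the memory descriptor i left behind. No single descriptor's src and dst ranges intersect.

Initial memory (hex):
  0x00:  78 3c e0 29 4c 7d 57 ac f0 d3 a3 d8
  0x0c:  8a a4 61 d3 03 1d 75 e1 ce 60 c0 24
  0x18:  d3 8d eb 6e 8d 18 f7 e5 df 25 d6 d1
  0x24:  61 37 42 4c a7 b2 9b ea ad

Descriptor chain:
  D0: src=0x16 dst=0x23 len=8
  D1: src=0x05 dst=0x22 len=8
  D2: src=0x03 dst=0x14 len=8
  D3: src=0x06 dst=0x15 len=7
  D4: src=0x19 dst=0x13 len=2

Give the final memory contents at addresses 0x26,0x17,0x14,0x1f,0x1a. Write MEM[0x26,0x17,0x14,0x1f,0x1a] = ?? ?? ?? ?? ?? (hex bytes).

MEM[0x26,0x17,0x14,0x1f,0x1a] = d3 f0 d8 e5 d8

[0] 0x16->0x23 len=8 : c0 24 d3 8d eb 6e 8d 18
[1] 0x05->0x22 len=8 : 7d 57 ac f0 d3 a3 d8 8a
[2] 0x03->0x14 len=8 : 29 4c 7d 57 ac f0 d3 a3
[3] 0x06->0x15 len=7 : 57 ac f0 d3 a3 d8 8a
[4] 0x19->0x13 len=2 : a3 d8
query mem[0x26]=0xd3, mem[0x17]=0xf0, mem[0x14]=0xd8, mem[0x1f]=0xe5, mem[0x1a]=0xd8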